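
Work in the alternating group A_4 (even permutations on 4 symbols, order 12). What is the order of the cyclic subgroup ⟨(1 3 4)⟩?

3

Computing powers of (1 3 4): the smallest k with ((1 3 4))^k = e is k = 3.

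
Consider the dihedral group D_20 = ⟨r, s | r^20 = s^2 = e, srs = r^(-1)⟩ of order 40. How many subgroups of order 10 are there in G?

|G| = 40 and 10 | 40, so subgroups of order 10 are possible by Lagrange.
The subgroups of order 10 are: {e, r^2, r^4, r^6, r^8, r^10, r^12, r^14, r^16, r^18}; {e, r^4, r^8, r^12, r^16, r^2s, r^6s, r^10s, r^14s, r^18s}; {e, r^4, r^8, r^12, r^16, r^3s, r^7s, r^11s, r^15s, r^19s}; {e, r^4, r^8, r^12, r^16, s, r^4s, r^8s, r^12s, r^16s}; … (5 in all).
So G has 5 subgroups of order 10.

5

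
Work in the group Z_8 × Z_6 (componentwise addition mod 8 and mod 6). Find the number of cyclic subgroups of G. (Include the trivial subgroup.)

16

Each element a generates a cyclic subgroup ⟨a⟩; distinct elements may generate the same one (a cyclic group of order d has φ(d) generators).
Cyclic subgroups by order — order 1: 1; order 2: 3; order 3: 1; order 4: 2; order 6: 3; order 8: 2; order 12: 2; order 24: 2.
Total: 16.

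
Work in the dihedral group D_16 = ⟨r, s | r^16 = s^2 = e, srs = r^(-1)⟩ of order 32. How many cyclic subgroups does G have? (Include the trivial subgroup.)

21

Each element a generates a cyclic subgroup ⟨a⟩; distinct elements may generate the same one (a cyclic group of order d has φ(d) generators).
Cyclic subgroups by order — order 1: 1; order 2: 17; order 4: 1; order 8: 1; order 16: 1.
Total: 21.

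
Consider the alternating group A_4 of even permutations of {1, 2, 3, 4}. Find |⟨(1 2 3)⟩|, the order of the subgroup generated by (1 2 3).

3

Computing powers of (1 2 3): the smallest k with ((1 2 3))^k = e is k = 3.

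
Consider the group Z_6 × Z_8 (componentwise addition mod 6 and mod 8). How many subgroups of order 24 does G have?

3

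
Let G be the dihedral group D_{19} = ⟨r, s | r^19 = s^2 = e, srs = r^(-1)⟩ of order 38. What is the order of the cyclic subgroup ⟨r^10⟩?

19

Computing powers of r^10: the smallest k with (r^10)^k = e is k = 19.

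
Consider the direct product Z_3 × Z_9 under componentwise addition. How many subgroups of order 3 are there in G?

4

|G| = 27 and 3 | 27, so subgroups of order 3 are possible by Lagrange.
The subgroups of order 3 are: {(0,0), (0,3), (0,6)}; {(0,0), (1,0), (2,0)}; {(0,0), (1,3), (2,6)}; {(0,0), (1,6), (2,3)}.
So G has 4 subgroups of order 3.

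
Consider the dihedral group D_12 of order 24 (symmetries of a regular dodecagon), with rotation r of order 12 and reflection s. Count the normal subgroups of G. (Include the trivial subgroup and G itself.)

9

G has 34 subgroups. Checking conjugation-invariance by order — order 1: 1/1 normal; order 2: 1/13 normal; order 3: 1/1 normal; order 4: 1/7 normal; order 6: 1/5 normal; order 8: 0/3 normal; order 12: 3/3 normal; order 24: 1/1 normal.
Total normal subgroups: 9.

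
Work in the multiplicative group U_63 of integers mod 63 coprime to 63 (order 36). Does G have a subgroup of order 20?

20 does not divide |G| = 36, so by Lagrange no subgroup of order 20 exists.

No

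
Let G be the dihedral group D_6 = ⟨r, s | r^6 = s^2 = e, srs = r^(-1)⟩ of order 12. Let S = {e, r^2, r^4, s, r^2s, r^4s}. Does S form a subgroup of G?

|S| = 6 divides |G| = 12, consistent with Lagrange.
S contains the identity, every element's inverse is in S, and S is closed under ·: it is a subgroup.

Yes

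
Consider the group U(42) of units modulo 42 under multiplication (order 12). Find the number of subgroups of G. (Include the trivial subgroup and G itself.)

|G| = 12, so by Lagrange every subgroup order divides 12. Divisors: 1, 2, 3, 4, 6, 12.
Subgroups by order — order 1: 1; order 2: 3; order 3: 1; order 4: 1; order 6: 3; order 12: 1.
Total: 1 + 3 + 1 + 1 + 3 + 1 = 10.

10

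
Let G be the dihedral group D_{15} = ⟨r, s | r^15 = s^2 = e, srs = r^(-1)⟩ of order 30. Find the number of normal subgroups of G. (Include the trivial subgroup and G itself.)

G has 28 subgroups. Checking conjugation-invariance by order — order 1: 1/1 normal; order 2: 0/15 normal; order 3: 1/1 normal; order 5: 1/1 normal; order 6: 0/5 normal; order 10: 0/3 normal; order 15: 1/1 normal; order 30: 1/1 normal.
Total normal subgroups: 5.

5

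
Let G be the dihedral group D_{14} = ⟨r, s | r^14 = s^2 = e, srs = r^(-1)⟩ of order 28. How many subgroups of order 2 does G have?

15

|G| = 28 and 2 | 28, so subgroups of order 2 are possible by Lagrange.
The subgroups of order 2 are: {e, r^10s}; {e, r^11s}; {e, r^12s}; {e, r^13s}; … (15 in all).
So G has 15 subgroups of order 2.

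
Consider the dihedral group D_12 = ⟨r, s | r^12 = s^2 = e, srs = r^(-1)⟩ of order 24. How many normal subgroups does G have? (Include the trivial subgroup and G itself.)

9

G has 34 subgroups. Checking conjugation-invariance by order — order 1: 1/1 normal; order 2: 1/13 normal; order 3: 1/1 normal; order 4: 1/7 normal; order 6: 1/5 normal; order 8: 0/3 normal; order 12: 3/3 normal; order 24: 1/1 normal.
Total normal subgroups: 9.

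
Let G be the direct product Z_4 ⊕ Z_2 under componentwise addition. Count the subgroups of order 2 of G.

3

|G| = 8 and 2 | 8, so subgroups of order 2 are possible by Lagrange.
The subgroups of order 2 are: {(0,0), (0,1)}; {(0,0), (2,0)}; {(0,0), (2,1)}.
So G has 3 subgroups of order 2.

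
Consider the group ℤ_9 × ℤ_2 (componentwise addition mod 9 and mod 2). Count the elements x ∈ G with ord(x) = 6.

2

An element (a,b) has order lcm(ord(a), ord(b)); count pairs with lcm equal to 6.
Enumerating gives 2 such elements.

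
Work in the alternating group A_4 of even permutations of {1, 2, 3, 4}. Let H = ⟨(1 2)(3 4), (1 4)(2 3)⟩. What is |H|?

|⟨(1 2)(3 4)⟩| = 2 and |⟨(1 4)(2 3)⟩| = 2, so |H| is a multiple of lcm(2, 2) = 2 and divides |G| = 12.
Closing under the operation: H = {e, (1 2)(3 4), (1 3)(2 4), (1 4)(2 3)}, so |H| = 4.

4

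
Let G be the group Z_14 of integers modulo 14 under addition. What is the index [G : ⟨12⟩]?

2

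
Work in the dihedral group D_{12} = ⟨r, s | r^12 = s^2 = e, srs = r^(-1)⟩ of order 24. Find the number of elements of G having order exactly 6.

2

The elements of order 6 are: r^2, r^10.
That's 2.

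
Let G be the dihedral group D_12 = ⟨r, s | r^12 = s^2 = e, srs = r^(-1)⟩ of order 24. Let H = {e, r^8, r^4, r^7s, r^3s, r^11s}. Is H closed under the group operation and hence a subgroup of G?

Yes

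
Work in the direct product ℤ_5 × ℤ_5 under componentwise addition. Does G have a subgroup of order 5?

Yes

5 | 25. A subgroup of order 5 is {(0,0), (0,1), (0,2), (0,3), (0,4)}.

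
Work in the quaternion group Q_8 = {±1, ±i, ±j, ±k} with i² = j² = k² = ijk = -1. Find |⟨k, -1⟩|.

|⟨k⟩| = 4 and |⟨-1⟩| = 2, so |H| is a multiple of lcm(4, 2) = 4 and divides |G| = 8.
Closing under the operation: H = {1, -1, k, -k}, so |H| = 4.

4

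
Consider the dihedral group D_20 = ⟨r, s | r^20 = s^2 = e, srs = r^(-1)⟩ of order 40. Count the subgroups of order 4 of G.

11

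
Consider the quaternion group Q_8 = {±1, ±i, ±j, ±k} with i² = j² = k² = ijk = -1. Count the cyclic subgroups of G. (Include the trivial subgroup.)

Each element a generates a cyclic subgroup ⟨a⟩; distinct elements may generate the same one (a cyclic group of order d has φ(d) generators).
Cyclic subgroups by order — order 1: 1; order 2: 1; order 4: 3.
Total: 5.

5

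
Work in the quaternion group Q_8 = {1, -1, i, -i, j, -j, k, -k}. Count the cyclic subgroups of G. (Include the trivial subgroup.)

5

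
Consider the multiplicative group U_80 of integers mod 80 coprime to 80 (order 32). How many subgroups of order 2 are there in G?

7

|G| = 32 and 2 | 32, so subgroups of order 2 are possible by Lagrange.
The subgroups of order 2 are: {1, 31}; {1, 39}; {1, 41}; {1, 49}; … (7 in all).
So G has 7 subgroups of order 2.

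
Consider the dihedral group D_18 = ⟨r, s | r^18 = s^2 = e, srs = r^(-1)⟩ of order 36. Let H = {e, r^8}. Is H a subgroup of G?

r^8 ∈ H but its inverse r^10 ∉ H, so H is not a subgroup.

No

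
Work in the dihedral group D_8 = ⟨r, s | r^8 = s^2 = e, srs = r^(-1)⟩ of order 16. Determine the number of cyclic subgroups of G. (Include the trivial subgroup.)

12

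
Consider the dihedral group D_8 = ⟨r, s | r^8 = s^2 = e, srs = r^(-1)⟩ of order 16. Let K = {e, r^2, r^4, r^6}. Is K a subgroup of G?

Yes

|K| = 4 divides |G| = 16, consistent with Lagrange.
K contains the identity, every element's inverse is in K, and K is closed under ·: it is a subgroup.
In fact K = ⟨r^6⟩.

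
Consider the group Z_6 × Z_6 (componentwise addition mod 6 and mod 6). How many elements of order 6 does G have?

An element (a,b) has order lcm(ord(a), ord(b)); count pairs with lcm equal to 6.
Enumerating gives 24 such elements.

24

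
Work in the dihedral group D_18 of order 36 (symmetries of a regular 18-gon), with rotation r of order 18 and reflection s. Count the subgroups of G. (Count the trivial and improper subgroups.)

|G| = 36, so by Lagrange every subgroup order divides 36. Divisors: 1, 2, 3, 4, 6, 9, 12, 18, 36.
Subgroups by order — order 1: 1; order 2: 19; order 3: 1; order 4: 9; order 6: 7; order 9: 1; order 12: 3; order 18: 3; order 36: 1.
Total: 1 + 19 + 1 + 9 + 7 + 1 + 3 + 3 + 1 = 45.

45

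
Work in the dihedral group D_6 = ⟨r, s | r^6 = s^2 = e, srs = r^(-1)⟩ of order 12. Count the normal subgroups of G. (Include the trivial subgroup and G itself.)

G has 16 subgroups. Checking conjugation-invariance by order — order 1: 1/1 normal; order 2: 1/7 normal; order 3: 1/1 normal; order 4: 0/3 normal; order 6: 3/3 normal; order 12: 1/1 normal.
Total normal subgroups: 7.

7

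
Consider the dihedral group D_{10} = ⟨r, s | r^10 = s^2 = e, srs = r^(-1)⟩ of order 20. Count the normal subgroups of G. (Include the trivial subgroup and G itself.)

7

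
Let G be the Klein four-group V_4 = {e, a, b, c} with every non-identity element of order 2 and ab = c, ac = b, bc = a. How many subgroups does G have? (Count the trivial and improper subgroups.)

|G| = 4, so by Lagrange every subgroup order divides 4. Divisors: 1, 2, 4.
Subgroups by order — order 1: 1; order 2: 3; order 4: 1.
Total: 1 + 3 + 1 = 5.

5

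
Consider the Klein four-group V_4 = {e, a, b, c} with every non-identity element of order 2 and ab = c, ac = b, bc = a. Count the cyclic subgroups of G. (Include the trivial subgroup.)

4

Group the elements of G by the cyclic subgroup they generate; each cyclic subgroup of order d accounts for φ(d) elements.
Cyclic subgroups by order — order 1: 1; order 2: 3.
Total: 4.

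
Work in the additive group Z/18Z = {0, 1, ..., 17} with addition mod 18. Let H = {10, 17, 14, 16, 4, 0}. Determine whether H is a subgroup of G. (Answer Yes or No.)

16 ∈ H but its inverse 2 ∉ H, so H is not a subgroup.

No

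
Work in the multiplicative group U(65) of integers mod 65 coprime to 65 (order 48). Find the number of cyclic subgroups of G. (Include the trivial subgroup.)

20

A cyclic subgroup of order d is generated by each of its φ(d) elements of order d, so the cyclic subgroups of order d number (#elements of order d)/φ(d).
Cyclic subgroups by order — order 1: 1; order 2: 3; order 3: 1; order 4: 6; order 6: 3; order 12: 6.
Total: 20.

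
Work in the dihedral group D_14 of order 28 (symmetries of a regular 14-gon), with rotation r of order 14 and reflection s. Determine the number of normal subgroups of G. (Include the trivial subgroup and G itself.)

G has 28 subgroups. Checking conjugation-invariance by order — order 1: 1/1 normal; order 2: 1/15 normal; order 4: 0/7 normal; order 7: 1/1 normal; order 14: 3/3 normal; order 28: 1/1 normal.
Total normal subgroups: 7.

7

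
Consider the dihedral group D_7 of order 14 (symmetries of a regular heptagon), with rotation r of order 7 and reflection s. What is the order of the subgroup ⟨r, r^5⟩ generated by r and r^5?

7

|⟨r⟩| = 7 and |⟨r^5⟩| = 7, so |H| is a multiple of lcm(7, 7) = 7 and divides |G| = 14.
Closing under the operation: H = {e, r, r^2, r^3, r^4, r^5, r^6}, so |H| = 7.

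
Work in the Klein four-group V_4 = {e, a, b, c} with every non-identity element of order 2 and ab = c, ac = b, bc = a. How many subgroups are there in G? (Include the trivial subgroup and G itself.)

|G| = 4, so by Lagrange every subgroup order divides 4. Divisors: 1, 2, 4.
Subgroups by order — order 1: 1; order 2: 3; order 4: 1.
Total: 1 + 3 + 1 = 5.

5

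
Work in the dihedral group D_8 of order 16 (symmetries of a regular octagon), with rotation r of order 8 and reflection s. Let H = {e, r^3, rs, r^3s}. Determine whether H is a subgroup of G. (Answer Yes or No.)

r^3 ∈ H but its inverse r^5 ∉ H, so H is not a subgroup.

No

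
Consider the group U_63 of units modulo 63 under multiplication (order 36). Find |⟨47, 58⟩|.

18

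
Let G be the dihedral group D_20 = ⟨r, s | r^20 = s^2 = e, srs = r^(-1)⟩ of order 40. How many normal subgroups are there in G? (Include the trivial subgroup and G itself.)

9

G has 48 subgroups. Checking conjugation-invariance by order — order 1: 1/1 normal; order 2: 1/21 normal; order 4: 1/11 normal; order 5: 1/1 normal; order 8: 0/5 normal; order 10: 1/5 normal; order 20: 3/3 normal; order 40: 1/1 normal.
Total normal subgroups: 9.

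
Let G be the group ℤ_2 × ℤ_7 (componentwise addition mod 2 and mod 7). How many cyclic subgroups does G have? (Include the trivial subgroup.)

4

Group the elements of G by the cyclic subgroup they generate; each cyclic subgroup of order d accounts for φ(d) elements.
Cyclic subgroups by order — order 1: 1; order 2: 1; order 7: 1; order 14: 1.
Total: 4.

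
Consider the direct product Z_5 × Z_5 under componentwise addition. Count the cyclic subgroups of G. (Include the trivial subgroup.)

7

Group the elements of G by the cyclic subgroup they generate; each cyclic subgroup of order d accounts for φ(d) elements.
Cyclic subgroups by order — order 1: 1; order 5: 6.
Total: 7.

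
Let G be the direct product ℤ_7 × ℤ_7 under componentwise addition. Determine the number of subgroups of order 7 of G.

8

|G| = 49 and 7 | 49, so subgroups of order 7 are possible by Lagrange.
The subgroups of order 7 are: {(0,0), (0,1), (0,2), (0,3), (0,4), (0,5), (0,6)}; {(0,0), (1,0), (2,0), (3,0), (4,0), (5,0), (6,0)}; {(0,0), (1,1), (2,2), (3,3), (4,4), (5,5), (6,6)}; {(0,0), (1,2), (2,4), (3,6), (4,1), (5,3), (6,5)}; … (8 in all).
So G has 8 subgroups of order 7.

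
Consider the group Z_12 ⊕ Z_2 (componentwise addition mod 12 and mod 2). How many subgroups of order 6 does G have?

3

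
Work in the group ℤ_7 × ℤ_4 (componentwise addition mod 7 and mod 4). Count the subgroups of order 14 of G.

1

|G| = 28 and 14 | 28, so subgroups of order 14 are possible by Lagrange.
The subgroups of order 14 are: {(0,0), (0,2), (1,0), (1,2), (2,0), (2,2), (3,0), (3,2), (4,0), (4,2), (5,0), (5,2), (6,0), (6,2)}.
So G has 1 subgroup of order 14.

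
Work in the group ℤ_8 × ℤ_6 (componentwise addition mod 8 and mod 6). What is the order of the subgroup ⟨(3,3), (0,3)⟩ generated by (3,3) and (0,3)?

|⟨(3,3)⟩| = 8 and |⟨(0,3)⟩| = 2, so |H| is a multiple of lcm(8, 2) = 8 and divides |G| = 48.
Closing under the operation: H = {(0,0), (0,3), (1,0), (1,3), (2,0), (2,3), (3,0), (3,3), (4,0), (4,3), (5,0), (5,3), (6,0), (6,3), (7,0), (7,3)}, so |H| = 16.

16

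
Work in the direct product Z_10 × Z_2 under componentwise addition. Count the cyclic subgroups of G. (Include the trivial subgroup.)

8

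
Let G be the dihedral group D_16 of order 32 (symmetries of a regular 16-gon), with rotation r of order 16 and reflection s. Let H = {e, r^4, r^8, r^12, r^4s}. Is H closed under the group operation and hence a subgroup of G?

No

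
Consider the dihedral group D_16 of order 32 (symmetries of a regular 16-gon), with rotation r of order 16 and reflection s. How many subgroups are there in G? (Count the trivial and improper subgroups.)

36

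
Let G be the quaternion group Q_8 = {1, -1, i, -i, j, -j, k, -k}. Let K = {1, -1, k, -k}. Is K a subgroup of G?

Yes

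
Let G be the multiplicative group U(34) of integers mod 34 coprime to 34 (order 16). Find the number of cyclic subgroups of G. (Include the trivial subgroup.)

5

Group the elements of G by the cyclic subgroup they generate; each cyclic subgroup of order d accounts for φ(d) elements.
Cyclic subgroups by order — order 1: 1; order 2: 1; order 4: 1; order 8: 1; order 16: 1.
Total: 5.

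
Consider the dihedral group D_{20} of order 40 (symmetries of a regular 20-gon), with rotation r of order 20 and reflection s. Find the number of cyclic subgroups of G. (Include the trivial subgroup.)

26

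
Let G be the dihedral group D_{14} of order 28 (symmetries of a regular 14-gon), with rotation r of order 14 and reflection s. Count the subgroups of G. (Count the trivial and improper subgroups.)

|G| = 28, so by Lagrange every subgroup order divides 28. Divisors: 1, 2, 4, 7, 14, 28.
Subgroups by order — order 1: 1; order 2: 15; order 4: 7; order 7: 1; order 14: 3; order 28: 1.
Total: 1 + 15 + 7 + 1 + 3 + 1 = 28.

28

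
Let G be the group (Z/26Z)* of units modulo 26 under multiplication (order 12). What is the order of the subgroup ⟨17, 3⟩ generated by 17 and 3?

|⟨17⟩| = 6 and |⟨3⟩| = 3, so |H| is a multiple of lcm(6, 3) = 6 and divides |G| = 12.
Closing under the operation: H = {1, 3, 9, 17, 23, 25}, so |H| = 6.

6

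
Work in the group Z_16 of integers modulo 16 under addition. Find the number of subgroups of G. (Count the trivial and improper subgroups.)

Subgroups of the cyclic group Z_16 correspond bijectively to divisors of 16.
Divisors of 16: 1, 2, 4, 8, 16.
So Z_16 has 5 subgroups.

5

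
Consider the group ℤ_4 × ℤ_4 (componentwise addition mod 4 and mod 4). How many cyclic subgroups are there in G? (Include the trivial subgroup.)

Each element a generates a cyclic subgroup ⟨a⟩; distinct elements may generate the same one (a cyclic group of order d has φ(d) generators).
Cyclic subgroups by order — order 1: 1; order 2: 3; order 4: 6.
Total: 10.

10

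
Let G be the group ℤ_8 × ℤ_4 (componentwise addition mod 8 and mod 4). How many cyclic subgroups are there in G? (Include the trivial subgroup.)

14

A cyclic subgroup of order d is generated by each of its φ(d) elements of order d, so the cyclic subgroups of order d number (#elements of order d)/φ(d).
Cyclic subgroups by order — order 1: 1; order 2: 3; order 4: 6; order 8: 4.
Total: 14.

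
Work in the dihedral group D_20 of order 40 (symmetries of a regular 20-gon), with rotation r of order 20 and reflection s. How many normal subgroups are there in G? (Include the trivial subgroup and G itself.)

9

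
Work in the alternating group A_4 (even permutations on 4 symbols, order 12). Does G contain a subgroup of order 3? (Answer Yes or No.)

3 | 12. A subgroup of order 3 is {e, (1 2 3), (1 3 2)}.

Yes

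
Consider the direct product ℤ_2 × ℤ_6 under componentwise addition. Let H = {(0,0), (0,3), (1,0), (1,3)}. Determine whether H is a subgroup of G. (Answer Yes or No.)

|H| = 4 divides |G| = 12, consistent with Lagrange.
H contains the identity, every element's inverse is in H, and H is closed under +: it is a subgroup.

Yes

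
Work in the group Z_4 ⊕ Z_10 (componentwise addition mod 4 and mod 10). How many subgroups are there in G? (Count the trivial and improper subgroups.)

|G| = 40, so by Lagrange every subgroup order divides 40. Divisors: 1, 2, 4, 5, 8, 10, 20, 40.
Subgroups by order — order 1: 1; order 2: 3; order 4: 3; order 5: 1; order 8: 1; order 10: 3; order 20: 3; order 40: 1.
Total: 1 + 3 + 3 + 1 + 1 + 3 + 3 + 1 = 16.

16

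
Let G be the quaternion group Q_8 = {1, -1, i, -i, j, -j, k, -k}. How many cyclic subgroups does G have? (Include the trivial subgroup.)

A cyclic subgroup of order d is generated by each of its φ(d) elements of order d, so the cyclic subgroups of order d number (#elements of order d)/φ(d).
Cyclic subgroups by order — order 1: 1; order 2: 1; order 4: 3.
Total: 5.

5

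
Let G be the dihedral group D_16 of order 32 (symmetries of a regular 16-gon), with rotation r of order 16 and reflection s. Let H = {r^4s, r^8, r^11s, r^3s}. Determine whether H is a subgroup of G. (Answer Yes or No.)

No

The identity e ∉ H, so H is not a subgroup.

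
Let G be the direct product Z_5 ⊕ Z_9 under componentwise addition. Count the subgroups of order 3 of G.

|G| = 45 and 3 | 45, so subgroups of order 3 are possible by Lagrange.
The subgroups of order 3 are: {(0,0), (0,3), (0,6)}.
So G has 1 subgroup of order 3.

1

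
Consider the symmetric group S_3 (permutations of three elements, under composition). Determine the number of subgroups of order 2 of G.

|G| = 6 and 2 | 6, so subgroups of order 2 are possible by Lagrange.
The subgroups of order 2 are: {e, (1 2)}; {e, (1 3)}; {e, (2 3)}.
So G has 3 subgroups of order 2.

3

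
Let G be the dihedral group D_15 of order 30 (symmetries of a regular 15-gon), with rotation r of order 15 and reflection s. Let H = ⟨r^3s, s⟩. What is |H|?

|⟨r^3s⟩| = 2 and |⟨s⟩| = 2, so |H| is a multiple of lcm(2, 2) = 2 and divides |G| = 30.
Closing under the operation: H = {e, r^3, r^6, r^9, r^12, s, r^3s, r^6s, r^9s, r^12s}, so |H| = 10.

10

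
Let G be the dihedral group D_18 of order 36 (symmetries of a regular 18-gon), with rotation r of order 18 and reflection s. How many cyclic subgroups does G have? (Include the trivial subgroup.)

24

A cyclic subgroup of order d is generated by each of its φ(d) elements of order d, so the cyclic subgroups of order d number (#elements of order d)/φ(d).
Cyclic subgroups by order — order 1: 1; order 2: 19; order 3: 1; order 6: 1; order 9: 1; order 18: 1.
Total: 24.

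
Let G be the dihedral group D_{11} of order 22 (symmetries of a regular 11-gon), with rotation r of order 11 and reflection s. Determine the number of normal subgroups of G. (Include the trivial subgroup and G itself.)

3

G has 14 subgroups. Checking conjugation-invariance by order — order 1: 1/1 normal; order 2: 0/11 normal; order 11: 1/1 normal; order 22: 1/1 normal.
Total normal subgroups: 3.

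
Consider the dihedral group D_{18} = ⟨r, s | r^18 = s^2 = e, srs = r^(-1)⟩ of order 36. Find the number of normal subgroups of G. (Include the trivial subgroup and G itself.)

9

G has 45 subgroups. Checking conjugation-invariance by order — order 1: 1/1 normal; order 2: 1/19 normal; order 3: 1/1 normal; order 4: 0/9 normal; order 6: 1/7 normal; order 9: 1/1 normal; order 12: 0/3 normal; order 18: 3/3 normal; order 36: 1/1 normal.
Total normal subgroups: 9.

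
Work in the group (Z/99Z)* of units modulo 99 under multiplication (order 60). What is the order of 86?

30

Compute successive powers of 86 mod 99: 86, 70, 80, 49, 56, 64, 59, 25, …; 86^30 ≡ 1 (mod 99).
So |⟨86⟩| = 30.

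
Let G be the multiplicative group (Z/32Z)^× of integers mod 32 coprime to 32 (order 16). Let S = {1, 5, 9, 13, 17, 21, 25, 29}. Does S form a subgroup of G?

|S| = 8 divides |G| = 16, consistent with Lagrange.
S contains the identity, every element's inverse is in S, and S is closed under ·: it is a subgroup.
In fact S = ⟨5⟩.

Yes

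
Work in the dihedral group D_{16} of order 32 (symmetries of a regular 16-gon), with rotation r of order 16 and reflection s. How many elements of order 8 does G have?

4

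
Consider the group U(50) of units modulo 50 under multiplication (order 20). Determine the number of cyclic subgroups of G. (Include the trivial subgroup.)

A cyclic subgroup of order d is generated by each of its φ(d) elements of order d, so the cyclic subgroups of order d number (#elements of order d)/φ(d).
Cyclic subgroups by order — order 1: 1; order 2: 1; order 4: 1; order 5: 1; order 10: 1; order 20: 1.
Total: 6.

6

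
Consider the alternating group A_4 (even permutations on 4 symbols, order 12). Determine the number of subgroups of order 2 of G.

|G| = 12 and 2 | 12, so subgroups of order 2 are possible by Lagrange.
The subgroups of order 2 are: {e, (1 2)(3 4)}; {e, (1 3)(2 4)}; {e, (1 4)(2 3)}.
So G has 3 subgroups of order 2.

3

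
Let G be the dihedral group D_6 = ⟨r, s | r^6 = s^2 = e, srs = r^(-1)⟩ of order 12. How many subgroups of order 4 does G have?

|G| = 12 and 4 | 12, so subgroups of order 4 are possible by Lagrange.
The subgroups of order 4 are: {e, r^3, r^2s, r^5s}; {e, r^3, s, r^3s}; {e, r^3, rs, r^4s}.
So G has 3 subgroups of order 4.

3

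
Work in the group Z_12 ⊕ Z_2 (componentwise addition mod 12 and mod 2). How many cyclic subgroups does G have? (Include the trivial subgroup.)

12

Group the elements of G by the cyclic subgroup they generate; each cyclic subgroup of order d accounts for φ(d) elements.
Cyclic subgroups by order — order 1: 1; order 2: 3; order 3: 1; order 4: 2; order 6: 3; order 12: 2.
Total: 12.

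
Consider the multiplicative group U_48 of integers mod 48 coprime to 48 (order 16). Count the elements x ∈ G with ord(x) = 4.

The elements of order 4 are: 5, 11, 13, 19, 29, 35, 37, 43.
That's 8.

8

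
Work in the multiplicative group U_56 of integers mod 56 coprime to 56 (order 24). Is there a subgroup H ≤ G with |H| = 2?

Yes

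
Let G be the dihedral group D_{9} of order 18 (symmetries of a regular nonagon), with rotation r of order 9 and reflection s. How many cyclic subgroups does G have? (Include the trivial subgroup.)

A cyclic subgroup of order d is generated by each of its φ(d) elements of order d, so the cyclic subgroups of order d number (#elements of order d)/φ(d).
Cyclic subgroups by order — order 1: 1; order 2: 9; order 3: 1; order 9: 1.
Total: 12.

12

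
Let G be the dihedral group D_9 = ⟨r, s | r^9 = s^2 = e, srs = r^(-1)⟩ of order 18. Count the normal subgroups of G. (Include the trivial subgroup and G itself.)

4

G has 16 subgroups. Checking conjugation-invariance by order — order 1: 1/1 normal; order 2: 0/9 normal; order 3: 1/1 normal; order 6: 0/3 normal; order 9: 1/1 normal; order 18: 1/1 normal.
Total normal subgroups: 4.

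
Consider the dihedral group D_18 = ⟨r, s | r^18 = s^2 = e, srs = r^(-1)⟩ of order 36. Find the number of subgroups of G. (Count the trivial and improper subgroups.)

45

|G| = 36, so by Lagrange every subgroup order divides 36. Divisors: 1, 2, 3, 4, 6, 9, 12, 18, 36.
Subgroups by order — order 1: 1; order 2: 19; order 3: 1; order 4: 9; order 6: 7; order 9: 1; order 12: 3; order 18: 3; order 36: 1.
Total: 1 + 19 + 1 + 9 + 7 + 1 + 3 + 3 + 1 = 45.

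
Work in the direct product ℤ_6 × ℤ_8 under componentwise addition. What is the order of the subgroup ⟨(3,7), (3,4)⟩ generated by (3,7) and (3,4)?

16

|⟨(3,7)⟩| = 8 and |⟨(3,4)⟩| = 2, so |H| is a multiple of lcm(8, 2) = 8 and divides |G| = 48.
Closing under the operation: H = {(0,0), (0,1), (0,2), (0,3), (0,4), (0,5), (0,6), (0,7), (3,0), (3,1), (3,2), (3,3), (3,4), (3,5), (3,6), (3,7)}, so |H| = 16.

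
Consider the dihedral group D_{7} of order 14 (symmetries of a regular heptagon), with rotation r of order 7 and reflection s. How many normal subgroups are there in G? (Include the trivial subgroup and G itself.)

3

G has 10 subgroups. Checking conjugation-invariance by order — order 1: 1/1 normal; order 2: 0/7 normal; order 7: 1/1 normal; order 14: 1/1 normal.
Total normal subgroups: 3.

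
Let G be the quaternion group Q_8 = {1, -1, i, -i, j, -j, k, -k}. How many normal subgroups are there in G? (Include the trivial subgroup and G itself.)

G has 6 subgroups. Checking conjugation-invariance by order — order 1: 1/1 normal; order 2: 1/1 normal; order 4: 3/3 normal; order 8: 1/1 normal.
Total normal subgroups: 6.

6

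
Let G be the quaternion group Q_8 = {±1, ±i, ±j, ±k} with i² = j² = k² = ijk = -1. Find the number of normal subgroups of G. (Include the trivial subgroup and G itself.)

G has 6 subgroups. Checking conjugation-invariance by order — order 1: 1/1 normal; order 2: 1/1 normal; order 4: 3/3 normal; order 8: 1/1 normal.
Total normal subgroups: 6.

6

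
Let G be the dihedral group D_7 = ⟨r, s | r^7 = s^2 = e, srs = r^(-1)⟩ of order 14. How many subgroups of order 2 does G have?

|G| = 14 and 2 | 14, so subgroups of order 2 are possible by Lagrange.
The subgroups of order 2 are: {e, r^2s}; {e, r^3s}; {e, r^4s}; {e, r^5s}; … (7 in all).
So G has 7 subgroups of order 2.

7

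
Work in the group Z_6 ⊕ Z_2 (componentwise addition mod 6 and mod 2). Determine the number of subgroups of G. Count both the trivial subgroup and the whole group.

|G| = 12, so by Lagrange every subgroup order divides 12. Divisors: 1, 2, 3, 4, 6, 12.
Subgroups by order — order 1: 1; order 2: 3; order 3: 1; order 4: 1; order 6: 3; order 12: 1.
Total: 1 + 3 + 1 + 1 + 3 + 1 = 10.

10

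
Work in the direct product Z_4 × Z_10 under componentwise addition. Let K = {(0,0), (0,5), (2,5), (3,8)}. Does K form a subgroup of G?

No

(3,8) ∈ K but its inverse (1,2) ∉ K, so K is not a subgroup.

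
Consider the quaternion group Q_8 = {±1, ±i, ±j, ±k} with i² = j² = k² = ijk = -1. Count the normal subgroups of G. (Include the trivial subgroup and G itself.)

6

G has 6 subgroups. Checking conjugation-invariance by order — order 1: 1/1 normal; order 2: 1/1 normal; order 4: 3/3 normal; order 8: 1/1 normal.
Total normal subgroups: 6.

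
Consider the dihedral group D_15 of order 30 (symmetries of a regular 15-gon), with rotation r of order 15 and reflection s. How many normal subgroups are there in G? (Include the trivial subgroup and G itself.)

5

G has 28 subgroups. Checking conjugation-invariance by order — order 1: 1/1 normal; order 2: 0/15 normal; order 3: 1/1 normal; order 5: 1/1 normal; order 6: 0/5 normal; order 10: 0/3 normal; order 15: 1/1 normal; order 30: 1/1 normal.
Total normal subgroups: 5.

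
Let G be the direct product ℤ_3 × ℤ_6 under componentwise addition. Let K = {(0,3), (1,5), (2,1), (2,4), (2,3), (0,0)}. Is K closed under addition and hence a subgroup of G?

(2,3) ∈ K but its inverse (1,3) ∉ K, so K is not a subgroup.

No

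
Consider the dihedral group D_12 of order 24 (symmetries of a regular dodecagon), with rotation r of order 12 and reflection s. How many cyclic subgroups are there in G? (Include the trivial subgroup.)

Group the elements of G by the cyclic subgroup they generate; each cyclic subgroup of order d accounts for φ(d) elements.
Cyclic subgroups by order — order 1: 1; order 2: 13; order 3: 1; order 4: 1; order 6: 1; order 12: 1.
Total: 18.

18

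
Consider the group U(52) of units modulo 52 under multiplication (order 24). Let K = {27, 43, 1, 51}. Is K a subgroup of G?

No

43 ∈ K but its inverse 23 ∉ K, so K is not a subgroup.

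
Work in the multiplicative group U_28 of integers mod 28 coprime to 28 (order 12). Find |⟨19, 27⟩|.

6

|⟨19⟩| = 6 and |⟨27⟩| = 2, so |H| is a multiple of lcm(6, 2) = 6 and divides |G| = 12.
Closing under the operation: H = {1, 3, 9, 19, 25, 27}, so |H| = 6.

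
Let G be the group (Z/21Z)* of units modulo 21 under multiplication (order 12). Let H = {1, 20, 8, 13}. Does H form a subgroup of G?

Yes

|H| = 4 divides |G| = 12, consistent with Lagrange.
H contains the identity, every element's inverse is in H, and H is closed under ·: it is a subgroup.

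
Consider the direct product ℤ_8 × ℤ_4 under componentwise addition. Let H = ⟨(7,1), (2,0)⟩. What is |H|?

16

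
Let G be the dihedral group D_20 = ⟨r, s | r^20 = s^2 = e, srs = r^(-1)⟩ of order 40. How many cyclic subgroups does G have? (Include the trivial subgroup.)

26

Each element a generates a cyclic subgroup ⟨a⟩; distinct elements may generate the same one (a cyclic group of order d has φ(d) generators).
Cyclic subgroups by order — order 1: 1; order 2: 21; order 4: 1; order 5: 1; order 10: 1; order 20: 1.
Total: 26.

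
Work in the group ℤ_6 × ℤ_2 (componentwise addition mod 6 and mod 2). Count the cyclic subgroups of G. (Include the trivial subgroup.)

8

Each element a generates a cyclic subgroup ⟨a⟩; distinct elements may generate the same one (a cyclic group of order d has φ(d) generators).
Cyclic subgroups by order — order 1: 1; order 2: 3; order 3: 1; order 6: 3.
Total: 8.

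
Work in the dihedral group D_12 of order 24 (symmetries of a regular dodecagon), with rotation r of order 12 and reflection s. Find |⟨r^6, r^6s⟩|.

4

|⟨r^6⟩| = 2 and |⟨r^6s⟩| = 2, so |H| is a multiple of lcm(2, 2) = 2 and divides |G| = 24.
Closing under the operation: H = {e, r^6, s, r^6s}, so |H| = 4.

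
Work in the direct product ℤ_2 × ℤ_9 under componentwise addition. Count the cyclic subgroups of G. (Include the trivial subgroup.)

6

A cyclic subgroup of order d is generated by each of its φ(d) elements of order d, so the cyclic subgroups of order d number (#elements of order d)/φ(d).
Cyclic subgroups by order — order 1: 1; order 2: 1; order 3: 1; order 6: 1; order 9: 1; order 18: 1.
Total: 6.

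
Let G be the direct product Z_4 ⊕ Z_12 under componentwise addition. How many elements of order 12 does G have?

An element (a,b) has order lcm(ord(a), ord(b)); count pairs with lcm equal to 12.
Enumerating gives 24 such elements.

24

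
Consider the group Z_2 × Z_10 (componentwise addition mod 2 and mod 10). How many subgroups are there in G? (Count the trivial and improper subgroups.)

|G| = 20, so by Lagrange every subgroup order divides 20. Divisors: 1, 2, 4, 5, 10, 20.
Subgroups by order — order 1: 1; order 2: 3; order 4: 1; order 5: 1; order 10: 3; order 20: 1.
Total: 1 + 3 + 1 + 1 + 3 + 1 = 10.

10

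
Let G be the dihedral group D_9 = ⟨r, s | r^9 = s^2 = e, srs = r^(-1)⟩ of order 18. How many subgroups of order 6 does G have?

3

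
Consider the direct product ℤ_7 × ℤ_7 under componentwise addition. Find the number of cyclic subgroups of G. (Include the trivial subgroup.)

9

Group the elements of G by the cyclic subgroup they generate; each cyclic subgroup of order d accounts for φ(d) elements.
Cyclic subgroups by order — order 1: 1; order 7: 8.
Total: 9.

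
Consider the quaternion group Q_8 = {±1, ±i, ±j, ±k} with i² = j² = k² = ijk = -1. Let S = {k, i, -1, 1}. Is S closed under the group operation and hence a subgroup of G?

No

k ∈ S but its inverse -k ∉ S, so S is not a subgroup.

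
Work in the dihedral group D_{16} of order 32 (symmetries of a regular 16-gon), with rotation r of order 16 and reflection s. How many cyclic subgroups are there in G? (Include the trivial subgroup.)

21

A cyclic subgroup of order d is generated by each of its φ(d) elements of order d, so the cyclic subgroups of order d number (#elements of order d)/φ(d).
Cyclic subgroups by order — order 1: 1; order 2: 17; order 4: 1; order 8: 1; order 16: 1.
Total: 21.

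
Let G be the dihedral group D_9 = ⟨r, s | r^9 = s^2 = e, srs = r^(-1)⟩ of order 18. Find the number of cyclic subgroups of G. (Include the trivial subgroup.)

A cyclic subgroup of order d is generated by each of its φ(d) elements of order d, so the cyclic subgroups of order d number (#elements of order d)/φ(d).
Cyclic subgroups by order — order 1: 1; order 2: 9; order 3: 1; order 9: 1.
Total: 12.

12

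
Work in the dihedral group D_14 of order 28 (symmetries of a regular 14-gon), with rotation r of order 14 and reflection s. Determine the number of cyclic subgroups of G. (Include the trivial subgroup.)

18

A cyclic subgroup of order d is generated by each of its φ(d) elements of order d, so the cyclic subgroups of order d number (#elements of order d)/φ(d).
Cyclic subgroups by order — order 1: 1; order 2: 15; order 7: 1; order 14: 1.
Total: 18.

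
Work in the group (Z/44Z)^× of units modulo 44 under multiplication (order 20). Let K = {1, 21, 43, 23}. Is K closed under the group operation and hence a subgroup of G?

Yes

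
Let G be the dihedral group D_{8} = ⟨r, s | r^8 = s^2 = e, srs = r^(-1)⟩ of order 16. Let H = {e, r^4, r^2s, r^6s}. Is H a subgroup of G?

Yes

|H| = 4 divides |G| = 16, consistent with Lagrange.
H contains the identity, every element's inverse is in H, and H is closed under ·: it is a subgroup.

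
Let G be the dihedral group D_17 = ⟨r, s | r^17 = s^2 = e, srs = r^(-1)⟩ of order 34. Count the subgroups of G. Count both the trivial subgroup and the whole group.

20

|G| = 34, so by Lagrange every subgroup order divides 34. Divisors: 1, 2, 17, 34.
Subgroups by order — order 1: 1; order 2: 17; order 17: 1; order 34: 1.
Total: 1 + 17 + 1 + 1 = 20.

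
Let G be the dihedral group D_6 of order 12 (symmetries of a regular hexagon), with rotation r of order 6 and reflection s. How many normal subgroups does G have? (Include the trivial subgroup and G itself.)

7

G has 16 subgroups. Checking conjugation-invariance by order — order 1: 1/1 normal; order 2: 1/7 normal; order 3: 1/1 normal; order 4: 0/3 normal; order 6: 3/3 normal; order 12: 1/1 normal.
Total normal subgroups: 7.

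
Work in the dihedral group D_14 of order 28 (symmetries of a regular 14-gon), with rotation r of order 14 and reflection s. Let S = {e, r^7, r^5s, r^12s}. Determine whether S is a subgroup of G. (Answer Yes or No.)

Yes

|S| = 4 divides |G| = 28, consistent with Lagrange.
S contains the identity, every element's inverse is in S, and S is closed under ·: it is a subgroup.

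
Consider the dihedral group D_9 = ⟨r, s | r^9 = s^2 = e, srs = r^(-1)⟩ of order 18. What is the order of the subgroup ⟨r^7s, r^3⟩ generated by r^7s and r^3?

6

|⟨r^7s⟩| = 2 and |⟨r^3⟩| = 3, so |H| is a multiple of lcm(2, 3) = 6 and divides |G| = 18.
Closing under the operation: H = {e, r^3, r^6, rs, r^4s, r^7s}, so |H| = 6.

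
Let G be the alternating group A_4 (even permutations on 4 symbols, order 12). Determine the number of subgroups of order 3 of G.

|G| = 12 and 3 | 12, so subgroups of order 3 are possible by Lagrange.
The subgroups of order 3 are: {e, (1 2 3), (1 3 2)}; {e, (1 2 4), (1 4 2)}; {e, (1 3 4), (1 4 3)}; {e, (2 3 4), (2 4 3)}.
So G has 4 subgroups of order 3.

4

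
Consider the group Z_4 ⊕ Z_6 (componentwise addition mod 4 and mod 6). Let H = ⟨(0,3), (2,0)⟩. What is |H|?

4

|⟨(0,3)⟩| = 2 and |⟨(2,0)⟩| = 2, so |H| is a multiple of lcm(2, 2) = 2 and divides |G| = 24.
Closing under the operation: H = {(0,0), (0,3), (2,0), (2,3)}, so |H| = 4.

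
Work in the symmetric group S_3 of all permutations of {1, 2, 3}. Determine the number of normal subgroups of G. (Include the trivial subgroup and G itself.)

G has 6 subgroups. Checking conjugation-invariance by order — order 1: 1/1 normal; order 2: 0/3 normal; order 3: 1/1 normal; order 6: 1/1 normal.
Total normal subgroups: 3.

3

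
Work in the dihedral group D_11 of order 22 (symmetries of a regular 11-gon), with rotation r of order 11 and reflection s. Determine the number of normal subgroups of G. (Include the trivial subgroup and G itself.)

G has 14 subgroups. Checking conjugation-invariance by order — order 1: 1/1 normal; order 2: 0/11 normal; order 11: 1/1 normal; order 22: 1/1 normal.
Total normal subgroups: 3.

3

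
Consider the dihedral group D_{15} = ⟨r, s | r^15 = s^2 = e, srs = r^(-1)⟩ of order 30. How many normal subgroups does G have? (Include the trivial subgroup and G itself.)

G has 28 subgroups. Checking conjugation-invariance by order — order 1: 1/1 normal; order 2: 0/15 normal; order 3: 1/1 normal; order 5: 1/1 normal; order 6: 0/5 normal; order 10: 0/3 normal; order 15: 1/1 normal; order 30: 1/1 normal.
Total normal subgroups: 5.

5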